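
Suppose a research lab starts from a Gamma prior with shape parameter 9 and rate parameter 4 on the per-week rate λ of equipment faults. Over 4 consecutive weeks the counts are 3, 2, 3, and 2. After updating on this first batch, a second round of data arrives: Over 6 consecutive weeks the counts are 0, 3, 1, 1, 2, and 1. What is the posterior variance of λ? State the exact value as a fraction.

27/196

Total count: 3 + 2 + 3 + 2 = 10.
Total exposure: 4 weeks.
After the first batch: Gamma(9 + 10, 4 + 4) = Gamma(19, 8).
Total count: 0 + 3 + 1 + 1 + 2 + 1 = 8.
Total exposure: 6 weeks.
After the second batch: Gamma(19 + 8, 8 + 6) = Gamma(27, 14).
Posterior variance = α'/β'² = 27/196.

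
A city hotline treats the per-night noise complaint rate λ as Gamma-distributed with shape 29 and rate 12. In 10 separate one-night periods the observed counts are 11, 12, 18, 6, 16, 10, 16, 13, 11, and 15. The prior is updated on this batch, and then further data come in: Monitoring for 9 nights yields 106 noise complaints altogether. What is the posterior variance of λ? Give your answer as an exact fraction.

263/961

Total count: 11 + 12 + 18 + 6 + 16 + 10 + 16 + 13 + 11 + 15 = 128.
Total exposure: 10 nights.
After the first batch: Gamma(29 + 128, 12 + 10) = Gamma(157, 22).
Total count 106 over total exposure 9 nights.
After the second batch: Gamma(157 + 106, 22 + 9) = Gamma(263, 31).
Posterior variance = α'/β'² = 263/961.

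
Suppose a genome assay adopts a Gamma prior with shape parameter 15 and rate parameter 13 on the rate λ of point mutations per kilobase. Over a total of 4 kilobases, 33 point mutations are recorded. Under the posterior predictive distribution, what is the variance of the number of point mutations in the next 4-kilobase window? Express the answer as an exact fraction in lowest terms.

4032/289

Total count 33 over total exposure 4 kilobases.
The Gamma prior is conjugate for the Poisson rate, so λ | data ~ Gamma(15+33, 13+4) = Gamma(48, 17).
The posterior predictive for a window of length T is Negative Binomial with variance T·α'·(β'+T)/β'² = 4·48·21/289 = 4032/289.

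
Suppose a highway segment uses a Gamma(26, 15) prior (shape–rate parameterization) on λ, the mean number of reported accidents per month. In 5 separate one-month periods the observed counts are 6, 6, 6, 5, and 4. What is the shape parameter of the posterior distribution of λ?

Total count: 6 + 6 + 6 + 5 + 4 = 27.
Total exposure: 5 months.
The Gamma prior is conjugate for the Poisson rate, so λ | data ~ Gamma(26+27, 15+5) = Gamma(53, 20).

53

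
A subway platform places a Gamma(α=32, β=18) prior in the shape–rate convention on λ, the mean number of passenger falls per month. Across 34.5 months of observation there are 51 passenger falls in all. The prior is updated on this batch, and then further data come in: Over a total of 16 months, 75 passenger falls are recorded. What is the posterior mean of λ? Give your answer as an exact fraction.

316/137

Total count 51 over total exposure 34.5 months.
After the first batch: Gamma(32 + 51, 18 + 34.5) = Gamma(83, 105/2).
Total count 75 over total exposure 16 months.
After the second batch: Gamma(83 + 75, 105/2 + 16) = Gamma(158, 137/2).
Posterior mean = α'/β' = 158/(137/2) = 316/137.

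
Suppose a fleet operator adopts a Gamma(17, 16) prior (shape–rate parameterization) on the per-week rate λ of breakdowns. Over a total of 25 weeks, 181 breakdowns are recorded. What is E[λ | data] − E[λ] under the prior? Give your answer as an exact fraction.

2471/656

Total count 181 over total exposure 25 weeks.
Posterior: α' = 17 + 181 = 198, β' = 16 + 25 = 41.
Posterior mean = 198/41 = 198/41; prior mean = 17/16 = 17/16. Difference = 198/41 − 17/16 = 2471/656.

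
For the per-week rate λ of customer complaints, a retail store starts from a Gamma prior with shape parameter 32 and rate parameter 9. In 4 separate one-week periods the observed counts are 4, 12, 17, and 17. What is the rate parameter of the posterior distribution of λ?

Total count: 4 + 12 + 17 + 17 = 50.
Total exposure: 4 weeks.
Gamma(α, β) with Poisson data over total exposure Σt gives posterior Gamma(α+Σx, β+Σt) = Gamma(82, 13).

13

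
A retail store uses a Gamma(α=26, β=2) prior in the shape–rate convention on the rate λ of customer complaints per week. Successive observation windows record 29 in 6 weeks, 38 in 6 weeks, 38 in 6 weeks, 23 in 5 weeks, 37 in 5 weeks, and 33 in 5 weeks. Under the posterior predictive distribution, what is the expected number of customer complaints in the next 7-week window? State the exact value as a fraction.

Total count: 29 + 38 + 38 + 23 + 37 + 33 = 198.
Total exposure: 6 + 6 + 6 + 5 + 5 + 5 = 33 weeks.
By Gamma–Poisson conjugacy, the posterior is Gamma(α + Σx, β + Σt) = Gamma(26 + 198, 2 + 33) = Gamma(224, 35).
Predictive mean over a 7-week window = T·E[λ|data] = 7·224/35 = 224/5.

224/5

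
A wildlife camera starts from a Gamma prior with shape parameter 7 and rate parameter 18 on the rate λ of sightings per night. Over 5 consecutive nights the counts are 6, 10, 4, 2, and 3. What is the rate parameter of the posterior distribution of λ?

23

Total count: 6 + 10 + 4 + 2 + 3 = 25.
Total exposure: 5 nights.
By Gamma–Poisson conjugacy, the posterior is Gamma(α + Σx, β + Σt) = Gamma(7 + 25, 18 + 5) = Gamma(32, 23).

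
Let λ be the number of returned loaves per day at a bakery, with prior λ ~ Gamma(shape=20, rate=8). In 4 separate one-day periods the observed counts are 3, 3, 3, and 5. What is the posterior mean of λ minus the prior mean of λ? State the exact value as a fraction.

1/3

Total count: 3 + 3 + 3 + 5 = 14.
Total exposure: 4 days.
Gamma(α, β) with Poisson data over total exposure Σt gives posterior Gamma(α+Σx, β+Σt) = Gamma(34, 12).
Posterior mean = 34/12 = 17/6; prior mean = 20/8 = 5/2. Difference = 17/6 − 5/2 = 1/3.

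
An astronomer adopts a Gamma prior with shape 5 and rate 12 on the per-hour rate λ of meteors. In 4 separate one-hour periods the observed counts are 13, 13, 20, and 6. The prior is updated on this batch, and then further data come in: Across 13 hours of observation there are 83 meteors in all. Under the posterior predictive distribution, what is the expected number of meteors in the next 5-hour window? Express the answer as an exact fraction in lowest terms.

Total count: 13 + 13 + 20 + 6 = 52.
Total exposure: 4 hours.
After the first batch: Gamma(5 + 52, 12 + 4) = Gamma(57, 16).
Total count 83 over total exposure 13 hours.
After the second batch: Gamma(57 + 83, 16 + 13) = Gamma(140, 29).
Predictive mean over a 5-hour window = T·E[λ|data] = 5·140/29 = 700/29.

700/29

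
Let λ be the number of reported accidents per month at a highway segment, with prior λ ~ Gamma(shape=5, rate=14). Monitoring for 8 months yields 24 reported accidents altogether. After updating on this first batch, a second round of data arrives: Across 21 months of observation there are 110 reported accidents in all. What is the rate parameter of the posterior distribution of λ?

43

Total count 24 over total exposure 8 months.
After the first batch: Gamma(5 + 24, 14 + 8) = Gamma(29, 22).
Total count 110 over total exposure 21 months.
After the second batch: Gamma(29 + 110, 22 + 21) = Gamma(139, 43).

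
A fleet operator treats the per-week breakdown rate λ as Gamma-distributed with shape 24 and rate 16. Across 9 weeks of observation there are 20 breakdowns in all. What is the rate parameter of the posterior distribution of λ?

25

Total count 20 over total exposure 9 weeks.
The Gamma prior is conjugate for the Poisson rate, so λ | data ~ Gamma(24+20, 16+9) = Gamma(44, 25).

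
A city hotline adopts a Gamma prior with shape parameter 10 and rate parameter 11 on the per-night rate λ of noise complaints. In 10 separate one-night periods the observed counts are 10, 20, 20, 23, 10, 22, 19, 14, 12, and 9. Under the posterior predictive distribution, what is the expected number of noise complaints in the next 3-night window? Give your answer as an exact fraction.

Total count: 10 + 20 + 20 + 23 + 10 + 22 + 19 + 14 + 12 + 9 = 159.
Total exposure: 10 nights.
By Gamma–Poisson conjugacy, the posterior is Gamma(α + Σx, β + Σt) = Gamma(10 + 159, 11 + 10) = Gamma(169, 21).
Predictive mean over a 3-night window = T·E[λ|data] = 3·169/21 = 169/7.

169/7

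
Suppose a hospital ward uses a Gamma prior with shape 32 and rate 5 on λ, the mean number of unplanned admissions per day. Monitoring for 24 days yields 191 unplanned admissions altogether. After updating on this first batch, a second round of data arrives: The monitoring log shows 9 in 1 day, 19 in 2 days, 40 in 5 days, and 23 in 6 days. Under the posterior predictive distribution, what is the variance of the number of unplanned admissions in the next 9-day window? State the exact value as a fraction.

146952/1849

Total count 191 over total exposure 24 days.
After the first batch: Gamma(32 + 191, 5 + 24) = Gamma(223, 29).
Total count: 9 + 19 + 40 + 23 = 91.
Total exposure: 1 + 2 + 5 + 6 = 14 days.
After the second batch: Gamma(223 + 91, 29 + 14) = Gamma(314, 43).
The posterior predictive for a window of length T is Negative Binomial with variance T·α'·(β'+T)/β'² = 9·314·52/1849 = 146952/1849.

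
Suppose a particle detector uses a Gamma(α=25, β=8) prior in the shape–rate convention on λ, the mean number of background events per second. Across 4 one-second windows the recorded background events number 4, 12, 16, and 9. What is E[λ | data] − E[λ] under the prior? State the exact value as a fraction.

19/8

Total count: 4 + 12 + 16 + 9 = 41.
Total exposure: 4 seconds.
By Gamma–Poisson conjugacy, the posterior is Gamma(α + Σx, β + Σt) = Gamma(25 + 41, 8 + 4) = Gamma(66, 12).
Posterior mean = 66/12 = 11/2; prior mean = 25/8 = 25/8. Difference = 11/2 − 25/8 = 19/8.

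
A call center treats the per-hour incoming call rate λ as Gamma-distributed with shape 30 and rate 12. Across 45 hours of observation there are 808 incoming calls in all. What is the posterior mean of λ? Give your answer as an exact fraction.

Total count 808 over total exposure 45 hours.
Conjugate update: add total count to the shape and total exposure to the rate, giving Gamma(838, 57).
Posterior mean = α'/β' = 838/57.

838/57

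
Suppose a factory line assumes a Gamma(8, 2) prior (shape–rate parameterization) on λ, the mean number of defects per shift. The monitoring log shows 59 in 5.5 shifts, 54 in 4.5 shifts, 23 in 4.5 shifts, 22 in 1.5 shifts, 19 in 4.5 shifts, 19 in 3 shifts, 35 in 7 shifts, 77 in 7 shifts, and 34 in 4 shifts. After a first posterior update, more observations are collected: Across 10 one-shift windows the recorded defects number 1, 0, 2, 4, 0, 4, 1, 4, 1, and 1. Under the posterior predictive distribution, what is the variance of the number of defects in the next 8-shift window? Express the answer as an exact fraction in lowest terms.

724224/11449

Total count: 59 + 54 + 23 + 22 + 19 + 19 + 35 + 77 + 34 = 342.
Total exposure: 5.5 + 4.5 + 4.5 + 1.5 + 4.5 + 3 + 7 + 7 + 4 = 41.5 shifts.
After the first batch: Gamma(8 + 342, 2 + 41.5) = Gamma(350, 87/2).
Total count: 1 + 0 + 2 + 4 + 0 + 4 + 1 + 4 + 1 + 1 = 18.
Total exposure: 10 shifts.
After the second batch: Gamma(350 + 18, 87/2 + 10) = Gamma(368, 107/2).
The posterior predictive for a window of length T is Negative Binomial with variance T·α'·(β'+T)/β'² = 8·368·(123/2)/(11449/4) = 724224/11449.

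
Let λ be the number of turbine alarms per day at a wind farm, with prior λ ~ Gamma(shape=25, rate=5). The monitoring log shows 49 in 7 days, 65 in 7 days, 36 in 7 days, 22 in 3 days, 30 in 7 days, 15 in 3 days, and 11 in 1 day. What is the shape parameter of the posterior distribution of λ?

253

Total count: 49 + 65 + 36 + 22 + 30 + 15 + 11 = 228.
Total exposure: 7 + 7 + 7 + 3 + 7 + 3 + 1 = 35 days.
The Gamma prior is conjugate for the Poisson rate, so λ | data ~ Gamma(25+228, 5+35) = Gamma(253, 40).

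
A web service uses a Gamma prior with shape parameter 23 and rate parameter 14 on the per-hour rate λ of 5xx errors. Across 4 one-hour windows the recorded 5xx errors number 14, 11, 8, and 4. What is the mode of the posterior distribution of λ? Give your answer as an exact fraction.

Total count: 14 + 11 + 8 + 4 = 37.
Total exposure: 4 hours.
The Gamma prior is conjugate for the Poisson rate, so λ | data ~ Gamma(23+37, 14+4) = Gamma(60, 18).
Posterior mode = (α'−1)/β' = 59/18.

59/18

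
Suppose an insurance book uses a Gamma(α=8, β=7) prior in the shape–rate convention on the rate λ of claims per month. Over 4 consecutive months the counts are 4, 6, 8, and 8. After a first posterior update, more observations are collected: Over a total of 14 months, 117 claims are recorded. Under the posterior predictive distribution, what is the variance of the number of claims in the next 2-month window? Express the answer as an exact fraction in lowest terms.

Total count: 4 + 6 + 8 + 8 = 26.
Total exposure: 4 months.
After the first batch: Gamma(8 + 26, 7 + 4) = Gamma(34, 11).
Total count 117 over total exposure 14 months.
After the second batch: Gamma(34 + 117, 11 + 14) = Gamma(151, 25).
The posterior predictive for a window of length T is Negative Binomial with variance T·α'·(β'+T)/β'² = 2·151·27/625 = 8154/625.

8154/625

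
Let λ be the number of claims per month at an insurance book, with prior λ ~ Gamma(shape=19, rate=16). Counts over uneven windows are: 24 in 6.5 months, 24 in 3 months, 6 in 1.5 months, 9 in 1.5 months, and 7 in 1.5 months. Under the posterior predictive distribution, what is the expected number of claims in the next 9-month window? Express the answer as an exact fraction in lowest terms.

267/10

Total count: 24 + 24 + 6 + 9 + 7 = 70.
Total exposure: 6.5 + 3 + 1.5 + 1.5 + 1.5 = 14 months.
Posterior: α' = 19 + 70 = 89, β' = 16 + 14 = 30.
Predictive mean over a 9-month window = T·E[λ|data] = 9·89/30 = 267/10.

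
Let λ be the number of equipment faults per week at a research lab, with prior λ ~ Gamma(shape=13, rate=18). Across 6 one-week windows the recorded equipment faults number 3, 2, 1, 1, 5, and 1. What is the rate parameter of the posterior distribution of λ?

Total count: 3 + 2 + 1 + 1 + 5 + 1 = 13.
Total exposure: 6 weeks.
Posterior: α' = 13 + 13 = 26, β' = 18 + 6 = 24.

24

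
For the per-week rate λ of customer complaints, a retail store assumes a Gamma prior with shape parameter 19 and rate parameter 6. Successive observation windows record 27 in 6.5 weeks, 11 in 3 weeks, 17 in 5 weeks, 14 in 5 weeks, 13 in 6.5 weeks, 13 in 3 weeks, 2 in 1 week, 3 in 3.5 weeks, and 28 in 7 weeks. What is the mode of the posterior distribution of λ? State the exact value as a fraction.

292/93

Total count: 27 + 11 + 17 + 14 + 13 + 13 + 2 + 3 + 28 = 128.
Total exposure: 6.5 + 3 + 5 + 5 + 6.5 + 3 + 1 + 3.5 + 7 = 40.5 weeks.
Conjugate update: add total count to the shape and total exposure to the rate, giving Gamma(147, 93/2).
Posterior mode = (α'−1)/β' = 146/(93/2) = 292/93.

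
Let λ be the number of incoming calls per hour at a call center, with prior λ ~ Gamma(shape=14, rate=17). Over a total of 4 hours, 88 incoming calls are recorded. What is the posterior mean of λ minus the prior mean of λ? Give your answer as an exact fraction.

480/119

Total count 88 over total exposure 4 hours.
Gamma(α, β) with Poisson data over total exposure Σt gives posterior Gamma(α+Σx, β+Σt) = Gamma(102, 21).
Posterior mean = 102/21 = 34/7; prior mean = 14/17 = 14/17. Difference = 34/7 − 14/17 = 480/119.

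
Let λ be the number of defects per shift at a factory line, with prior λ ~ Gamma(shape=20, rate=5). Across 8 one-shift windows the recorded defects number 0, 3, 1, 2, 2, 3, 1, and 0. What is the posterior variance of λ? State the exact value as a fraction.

Total count: 0 + 3 + 1 + 2 + 2 + 3 + 1 + 0 = 12.
Total exposure: 8 shifts.
By Gamma–Poisson conjugacy, the posterior is Gamma(α + Σx, β + Σt) = Gamma(20 + 12, 5 + 8) = Gamma(32, 13).
Posterior variance = α'/β'² = 32/169.

32/169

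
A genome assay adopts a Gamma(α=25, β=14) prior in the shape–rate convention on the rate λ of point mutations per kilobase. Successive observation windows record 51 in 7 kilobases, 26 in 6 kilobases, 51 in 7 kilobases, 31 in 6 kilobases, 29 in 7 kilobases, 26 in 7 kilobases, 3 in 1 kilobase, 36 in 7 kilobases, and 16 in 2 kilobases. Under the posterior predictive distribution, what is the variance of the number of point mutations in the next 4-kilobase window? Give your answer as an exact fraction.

Total count: 51 + 26 + 51 + 31 + 29 + 26 + 3 + 36 + 16 = 269.
Total exposure: 7 + 6 + 7 + 6 + 7 + 7 + 1 + 7 + 2 = 50 kilobases.
By Gamma–Poisson conjugacy, the posterior is Gamma(α + Σx, β + Σt) = Gamma(25 + 269, 14 + 50) = Gamma(294, 64).
The posterior predictive for a window of length T is Negative Binomial with variance T·α'·(β'+T)/β'² = 4·294·68/4096 = 2499/128.

2499/128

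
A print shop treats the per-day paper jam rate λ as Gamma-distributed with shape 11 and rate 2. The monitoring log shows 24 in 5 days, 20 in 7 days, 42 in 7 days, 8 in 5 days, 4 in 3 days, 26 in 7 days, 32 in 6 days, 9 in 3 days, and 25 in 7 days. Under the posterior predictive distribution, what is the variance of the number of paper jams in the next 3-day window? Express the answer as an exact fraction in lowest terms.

Total count: 24 + 20 + 42 + 8 + 4 + 26 + 32 + 9 + 25 = 190.
Total exposure: 5 + 7 + 7 + 5 + 3 + 7 + 6 + 3 + 7 = 50 days.
Posterior: α' = 11 + 190 = 201, β' = 2 + 50 = 52.
The posterior predictive for a window of length T is Negative Binomial with variance T·α'·(β'+T)/β'² = 3·201·55/2704 = 33165/2704.

33165/2704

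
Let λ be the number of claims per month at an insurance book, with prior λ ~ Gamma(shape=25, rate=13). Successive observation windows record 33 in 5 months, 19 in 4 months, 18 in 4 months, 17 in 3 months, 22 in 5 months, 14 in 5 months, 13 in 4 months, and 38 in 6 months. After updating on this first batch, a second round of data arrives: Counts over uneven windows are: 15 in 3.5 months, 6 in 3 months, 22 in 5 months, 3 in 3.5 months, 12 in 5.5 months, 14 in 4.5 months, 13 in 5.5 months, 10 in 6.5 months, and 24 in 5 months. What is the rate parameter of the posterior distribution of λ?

91

Total count: 33 + 19 + 18 + 17 + 22 + 14 + 13 + 38 = 174.
Total exposure: 5 + 4 + 4 + 3 + 5 + 5 + 4 + 6 = 36 months.
After the first batch: Gamma(25 + 174, 13 + 36) = Gamma(199, 49).
Total count: 15 + 6 + 22 + 3 + 12 + 14 + 13 + 10 + 24 = 119.
Total exposure: 3.5 + 3 + 5 + 3.5 + 5.5 + 4.5 + 5.5 + 6.5 + 5 = 42 months.
After the second batch: Gamma(199 + 119, 49 + 42) = Gamma(318, 91).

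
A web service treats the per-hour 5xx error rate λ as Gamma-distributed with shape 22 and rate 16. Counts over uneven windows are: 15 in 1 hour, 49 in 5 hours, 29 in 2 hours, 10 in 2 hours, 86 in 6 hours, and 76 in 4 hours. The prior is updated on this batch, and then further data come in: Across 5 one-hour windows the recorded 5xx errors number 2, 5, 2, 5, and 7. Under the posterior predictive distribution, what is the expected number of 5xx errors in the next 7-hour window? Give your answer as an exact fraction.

2156/41

Total count: 15 + 49 + 29 + 10 + 86 + 76 = 265.
Total exposure: 1 + 5 + 2 + 2 + 6 + 4 = 20 hours.
After the first batch: Gamma(22 + 265, 16 + 20) = Gamma(287, 36).
Total count: 2 + 5 + 2 + 5 + 7 = 21.
Total exposure: 5 hours.
After the second batch: Gamma(287 + 21, 36 + 5) = Gamma(308, 41).
Predictive mean over a 7-hour window = T·E[λ|data] = 7·308/41 = 2156/41.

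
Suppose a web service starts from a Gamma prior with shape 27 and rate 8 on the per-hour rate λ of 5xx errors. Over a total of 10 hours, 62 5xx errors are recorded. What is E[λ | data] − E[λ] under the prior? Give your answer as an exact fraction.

Total count 62 over total exposure 10 hours.
Conjugate update: add total count to the shape and total exposure to the rate, giving Gamma(89, 18).
Posterior mean = 89/18 = 89/18; prior mean = 27/8 = 27/8. Difference = 89/18 − 27/8 = 113/72.

113/72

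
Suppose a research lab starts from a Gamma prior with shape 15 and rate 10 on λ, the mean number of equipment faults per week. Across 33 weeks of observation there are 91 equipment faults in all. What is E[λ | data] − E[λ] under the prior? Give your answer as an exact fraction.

Total count 91 over total exposure 33 weeks.
By Gamma–Poisson conjugacy, the posterior is Gamma(α + Σx, β + Σt) = Gamma(15 + 91, 10 + 33) = Gamma(106, 43).
Posterior mean = 106/43 = 106/43; prior mean = 15/10 = 3/2. Difference = 106/43 − 3/2 = 83/86.

83/86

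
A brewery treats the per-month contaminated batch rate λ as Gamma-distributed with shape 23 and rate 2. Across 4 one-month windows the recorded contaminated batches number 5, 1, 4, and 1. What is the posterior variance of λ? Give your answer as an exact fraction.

17/18

Total count: 5 + 1 + 4 + 1 = 11.
Total exposure: 4 months.
Conjugate update: add total count to the shape and total exposure to the rate, giving Gamma(34, 6).
Posterior variance = α'/β'² = 34/36 = 17/18.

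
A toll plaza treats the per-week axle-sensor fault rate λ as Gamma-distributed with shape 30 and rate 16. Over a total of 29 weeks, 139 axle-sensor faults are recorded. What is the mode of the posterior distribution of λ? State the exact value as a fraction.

Total count 139 over total exposure 29 weeks.
Gamma(α, β) with Poisson data over total exposure Σt gives posterior Gamma(α+Σx, β+Σt) = Gamma(169, 45).
Posterior mode = (α'−1)/β' = 168/45 = 56/15.

56/15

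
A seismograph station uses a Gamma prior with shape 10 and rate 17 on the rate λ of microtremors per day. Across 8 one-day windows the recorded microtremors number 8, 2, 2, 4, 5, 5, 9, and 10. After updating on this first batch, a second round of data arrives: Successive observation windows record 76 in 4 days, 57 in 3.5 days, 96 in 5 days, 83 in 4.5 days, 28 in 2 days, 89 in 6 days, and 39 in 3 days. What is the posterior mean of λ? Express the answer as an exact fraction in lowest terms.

523/53

Total count: 8 + 2 + 2 + 4 + 5 + 5 + 9 + 10 = 45.
Total exposure: 8 days.
After the first batch: Gamma(10 + 45, 17 + 8) = Gamma(55, 25).
Total count: 76 + 57 + 96 + 83 + 28 + 89 + 39 = 468.
Total exposure: 4 + 3.5 + 5 + 4.5 + 2 + 6 + 3 = 28 days.
After the second batch: Gamma(55 + 468, 25 + 28) = Gamma(523, 53).
Posterior mean = α'/β' = 523/53.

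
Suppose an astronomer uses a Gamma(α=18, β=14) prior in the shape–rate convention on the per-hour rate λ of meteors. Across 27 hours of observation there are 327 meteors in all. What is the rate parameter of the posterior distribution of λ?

41

Total count 327 over total exposure 27 hours.
Posterior: α' = 18 + 327 = 345, β' = 14 + 27 = 41.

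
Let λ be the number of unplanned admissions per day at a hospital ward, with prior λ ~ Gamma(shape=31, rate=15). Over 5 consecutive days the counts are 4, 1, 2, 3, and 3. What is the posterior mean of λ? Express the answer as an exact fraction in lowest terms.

11/5

Total count: 4 + 1 + 2 + 3 + 3 = 13.
Total exposure: 5 days.
Gamma(α, β) with Poisson data over total exposure Σt gives posterior Gamma(α+Σx, β+Σt) = Gamma(44, 20).
Posterior mean = α'/β' = 44/20 = 11/5.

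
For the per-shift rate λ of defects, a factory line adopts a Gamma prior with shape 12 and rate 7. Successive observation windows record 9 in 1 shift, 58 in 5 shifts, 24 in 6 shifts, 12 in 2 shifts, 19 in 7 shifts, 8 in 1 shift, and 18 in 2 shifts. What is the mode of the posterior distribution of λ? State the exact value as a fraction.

Total count: 9 + 58 + 24 + 12 + 19 + 8 + 18 = 148.
Total exposure: 1 + 5 + 6 + 2 + 7 + 1 + 2 = 24 shifts.
Posterior: α' = 12 + 148 = 160, β' = 7 + 24 = 31.
Posterior mode = (α'−1)/β' = 159/31.

159/31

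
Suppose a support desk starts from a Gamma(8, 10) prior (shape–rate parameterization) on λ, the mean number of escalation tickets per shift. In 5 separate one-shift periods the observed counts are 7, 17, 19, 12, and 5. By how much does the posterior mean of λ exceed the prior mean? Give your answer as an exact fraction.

56/15

Total count: 7 + 17 + 19 + 12 + 5 = 60.
Total exposure: 5 shifts.
The Gamma prior is conjugate for the Poisson rate, so λ | data ~ Gamma(8+60, 10+5) = Gamma(68, 15).
Posterior mean = 68/15 = 68/15; prior mean = 8/10 = 4/5. Difference = 68/15 − 4/5 = 56/15.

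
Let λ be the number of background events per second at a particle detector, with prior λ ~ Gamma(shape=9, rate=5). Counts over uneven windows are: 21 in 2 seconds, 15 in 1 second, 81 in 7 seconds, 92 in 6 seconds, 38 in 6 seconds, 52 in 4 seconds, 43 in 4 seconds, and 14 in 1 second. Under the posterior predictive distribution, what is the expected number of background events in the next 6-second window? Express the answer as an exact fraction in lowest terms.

Total count: 21 + 15 + 81 + 92 + 38 + 52 + 43 + 14 = 356.
Total exposure: 2 + 1 + 7 + 6 + 6 + 4 + 4 + 1 = 31 seconds.
The Gamma prior is conjugate for the Poisson rate, so λ | data ~ Gamma(9+356, 5+31) = Gamma(365, 36).
Predictive mean over a 6-second window = T·E[λ|data] = 6·365/36 = 365/6.

365/6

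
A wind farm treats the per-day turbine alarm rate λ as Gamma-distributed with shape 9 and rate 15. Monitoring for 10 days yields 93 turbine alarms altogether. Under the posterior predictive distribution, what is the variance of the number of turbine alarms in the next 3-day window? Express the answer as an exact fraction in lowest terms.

8568/625

Total count 93 over total exposure 10 days.
The Gamma prior is conjugate for the Poisson rate, so λ | data ~ Gamma(9+93, 15+10) = Gamma(102, 25).
The posterior predictive for a window of length T is Negative Binomial with variance T·α'·(β'+T)/β'² = 3·102·28/625 = 8568/625.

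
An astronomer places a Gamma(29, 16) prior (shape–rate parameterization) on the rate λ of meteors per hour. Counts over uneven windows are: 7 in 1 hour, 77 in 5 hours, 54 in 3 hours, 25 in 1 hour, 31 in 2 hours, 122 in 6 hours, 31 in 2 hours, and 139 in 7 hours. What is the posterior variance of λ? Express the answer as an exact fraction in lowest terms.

Total count: 7 + 77 + 54 + 25 + 31 + 122 + 31 + 139 = 486.
Total exposure: 1 + 5 + 3 + 1 + 2 + 6 + 2 + 7 = 27 hours.
Gamma(α, β) with Poisson data over total exposure Σt gives posterior Gamma(α+Σx, β+Σt) = Gamma(515, 43).
Posterior variance = α'/β'² = 515/1849.

515/1849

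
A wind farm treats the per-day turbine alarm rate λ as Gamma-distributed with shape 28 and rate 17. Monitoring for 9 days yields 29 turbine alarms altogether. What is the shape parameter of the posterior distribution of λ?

57

Total count 29 over total exposure 9 days.
By Gamma–Poisson conjugacy, the posterior is Gamma(α + Σx, β + Σt) = Gamma(28 + 29, 17 + 9) = Gamma(57, 26).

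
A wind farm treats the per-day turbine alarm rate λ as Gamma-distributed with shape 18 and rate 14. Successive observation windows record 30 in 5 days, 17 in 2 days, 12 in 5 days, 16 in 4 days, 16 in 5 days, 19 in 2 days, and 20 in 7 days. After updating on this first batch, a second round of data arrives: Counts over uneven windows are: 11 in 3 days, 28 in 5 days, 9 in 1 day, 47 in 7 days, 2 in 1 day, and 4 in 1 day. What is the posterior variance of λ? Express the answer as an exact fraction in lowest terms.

249/3844

Total count: 30 + 17 + 12 + 16 + 16 + 19 + 20 = 130.
Total exposure: 5 + 2 + 5 + 4 + 5 + 2 + 7 = 30 days.
After the first batch: Gamma(18 + 130, 14 + 30) = Gamma(148, 44).
Total count: 11 + 28 + 9 + 47 + 2 + 4 = 101.
Total exposure: 3 + 5 + 1 + 7 + 1 + 1 = 18 days.
After the second batch: Gamma(148 + 101, 44 + 18) = Gamma(249, 62).
Posterior variance = α'/β'² = 249/3844.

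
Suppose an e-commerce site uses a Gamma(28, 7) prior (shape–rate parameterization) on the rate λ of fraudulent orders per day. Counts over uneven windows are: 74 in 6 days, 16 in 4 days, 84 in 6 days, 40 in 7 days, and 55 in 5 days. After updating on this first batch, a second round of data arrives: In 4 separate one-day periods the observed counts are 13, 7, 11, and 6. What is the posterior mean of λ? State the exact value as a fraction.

334/39

Total count: 74 + 16 + 84 + 40 + 55 = 269.
Total exposure: 6 + 4 + 6 + 7 + 5 = 28 days.
After the first batch: Gamma(28 + 269, 7 + 28) = Gamma(297, 35).
Total count: 13 + 7 + 11 + 6 = 37.
Total exposure: 4 days.
After the second batch: Gamma(297 + 37, 35 + 4) = Gamma(334, 39).
Posterior mean = α'/β' = 334/39.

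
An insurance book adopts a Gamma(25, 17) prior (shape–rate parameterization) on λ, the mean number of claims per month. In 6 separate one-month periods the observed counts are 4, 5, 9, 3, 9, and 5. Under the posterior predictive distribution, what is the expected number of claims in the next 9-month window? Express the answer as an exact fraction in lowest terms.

Total count: 4 + 5 + 9 + 3 + 9 + 5 = 35.
Total exposure: 6 months.
The Gamma prior is conjugate for the Poisson rate, so λ | data ~ Gamma(25+35, 17+6) = Gamma(60, 23).
Predictive mean over a 9-month window = T·E[λ|data] = 9·60/23 = 540/23.

540/23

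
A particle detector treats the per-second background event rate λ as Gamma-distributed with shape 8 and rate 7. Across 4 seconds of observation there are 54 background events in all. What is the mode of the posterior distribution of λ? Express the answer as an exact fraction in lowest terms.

61/11

Total count 54 over total exposure 4 seconds.
Posterior: α' = 8 + 54 = 62, β' = 7 + 4 = 11.
Posterior mode = (α'−1)/β' = 61/11.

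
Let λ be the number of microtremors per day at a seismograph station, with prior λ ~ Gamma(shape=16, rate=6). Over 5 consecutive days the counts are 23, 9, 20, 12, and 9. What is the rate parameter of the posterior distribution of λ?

Total count: 23 + 9 + 20 + 12 + 9 = 73.
Total exposure: 5 days.
Gamma(α, β) with Poisson data over total exposure Σt gives posterior Gamma(α+Σx, β+Σt) = Gamma(89, 11).

11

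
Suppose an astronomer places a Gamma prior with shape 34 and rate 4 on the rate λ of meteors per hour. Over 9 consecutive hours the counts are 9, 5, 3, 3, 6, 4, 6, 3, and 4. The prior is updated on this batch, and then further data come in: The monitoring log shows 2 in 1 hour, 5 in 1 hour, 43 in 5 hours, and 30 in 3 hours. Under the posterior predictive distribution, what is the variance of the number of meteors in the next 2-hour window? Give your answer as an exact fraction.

Total count: 9 + 5 + 3 + 3 + 6 + 4 + 6 + 3 + 4 = 43.
Total exposure: 9 hours.
After the first batch: Gamma(34 + 43, 4 + 9) = Gamma(77, 13).
Total count: 2 + 5 + 43 + 30 = 80.
Total exposure: 1 + 1 + 5 + 3 = 10 hours.
After the second batch: Gamma(77 + 80, 13 + 10) = Gamma(157, 23).
The posterior predictive for a window of length T is Negative Binomial with variance T·α'·(β'+T)/β'² = 2·157·25/529 = 7850/529.

7850/529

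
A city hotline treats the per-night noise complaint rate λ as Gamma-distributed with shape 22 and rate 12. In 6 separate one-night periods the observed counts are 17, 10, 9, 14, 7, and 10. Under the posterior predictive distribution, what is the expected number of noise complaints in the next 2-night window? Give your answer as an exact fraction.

89/9

Total count: 17 + 10 + 9 + 14 + 7 + 10 = 67.
Total exposure: 6 nights.
The Gamma prior is conjugate for the Poisson rate, so λ | data ~ Gamma(22+67, 12+6) = Gamma(89, 18).
Predictive mean over a 2-night window = T·E[λ|data] = 2·89/18 = 89/9.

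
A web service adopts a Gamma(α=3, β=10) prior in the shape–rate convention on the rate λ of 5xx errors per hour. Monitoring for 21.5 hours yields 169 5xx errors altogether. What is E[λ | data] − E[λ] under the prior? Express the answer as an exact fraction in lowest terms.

Total count 169 over total exposure 21.5 hours.
Conjugate update: add total count to the shape and total exposure to the rate, giving Gamma(172, 63/2).
Posterior mean = 172/(63/2) = 344/63; prior mean = 3/10 = 3/10. Difference = 344/63 − 3/10 = 3251/630.

3251/630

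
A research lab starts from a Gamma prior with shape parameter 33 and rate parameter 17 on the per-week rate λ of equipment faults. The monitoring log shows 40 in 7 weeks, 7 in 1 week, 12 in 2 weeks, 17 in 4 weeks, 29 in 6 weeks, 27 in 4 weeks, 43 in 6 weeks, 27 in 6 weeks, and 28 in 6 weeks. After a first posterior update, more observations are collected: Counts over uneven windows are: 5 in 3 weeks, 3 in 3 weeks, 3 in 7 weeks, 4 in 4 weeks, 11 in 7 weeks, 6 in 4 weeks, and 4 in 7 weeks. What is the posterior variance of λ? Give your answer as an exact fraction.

299/8836

Total count: 40 + 7 + 12 + 17 + 29 + 27 + 43 + 27 + 28 = 230.
Total exposure: 7 + 1 + 2 + 4 + 6 + 4 + 6 + 6 + 6 = 42 weeks.
After the first batch: Gamma(33 + 230, 17 + 42) = Gamma(263, 59).
Total count: 5 + 3 + 3 + 4 + 11 + 6 + 4 = 36.
Total exposure: 3 + 3 + 7 + 4 + 7 + 4 + 7 = 35 weeks.
After the second batch: Gamma(263 + 36, 59 + 35) = Gamma(299, 94).
Posterior variance = α'/β'² = 299/8836.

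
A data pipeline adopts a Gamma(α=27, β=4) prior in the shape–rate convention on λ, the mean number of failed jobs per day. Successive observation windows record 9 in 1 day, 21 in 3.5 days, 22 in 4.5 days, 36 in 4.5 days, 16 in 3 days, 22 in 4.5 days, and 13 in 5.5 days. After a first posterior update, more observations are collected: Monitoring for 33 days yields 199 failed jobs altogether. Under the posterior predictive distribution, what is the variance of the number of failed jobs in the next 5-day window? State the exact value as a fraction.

Total count: 9 + 21 + 22 + 36 + 16 + 22 + 13 = 139.
Total exposure: 1 + 3.5 + 4.5 + 4.5 + 3 + 4.5 + 5.5 = 26.5 days.
After the first batch: Gamma(27 + 139, 4 + 26.5) = Gamma(166, 61/2).
Total count 199 over total exposure 33 days.
After the second batch: Gamma(166 + 199, 61/2 + 33) = Gamma(365, 127/2).
The posterior predictive for a window of length T is Negative Binomial with variance T·α'·(β'+T)/β'² = 5·365·(137/2)/(16129/4) = 500050/16129.

500050/16129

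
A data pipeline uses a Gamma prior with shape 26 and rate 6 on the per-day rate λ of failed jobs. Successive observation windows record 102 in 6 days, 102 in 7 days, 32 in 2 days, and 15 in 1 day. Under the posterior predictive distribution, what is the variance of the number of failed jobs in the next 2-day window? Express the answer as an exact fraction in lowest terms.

3324/121

Total count: 102 + 102 + 32 + 15 = 251.
Total exposure: 6 + 7 + 2 + 1 = 16 days.
Posterior: α' = 26 + 251 = 277, β' = 6 + 16 = 22.
The posterior predictive for a window of length T is Negative Binomial with variance T·α'·(β'+T)/β'² = 2·277·24/484 = 3324/121.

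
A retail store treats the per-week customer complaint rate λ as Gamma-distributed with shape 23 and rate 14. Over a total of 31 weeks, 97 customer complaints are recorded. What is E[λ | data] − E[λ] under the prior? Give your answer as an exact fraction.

43/42

Total count 97 over total exposure 31 weeks.
Gamma(α, β) with Poisson data over total exposure Σt gives posterior Gamma(α+Σx, β+Σt) = Gamma(120, 45).
Posterior mean = 120/45 = 8/3; prior mean = 23/14 = 23/14. Difference = 8/3 − 23/14 = 43/42.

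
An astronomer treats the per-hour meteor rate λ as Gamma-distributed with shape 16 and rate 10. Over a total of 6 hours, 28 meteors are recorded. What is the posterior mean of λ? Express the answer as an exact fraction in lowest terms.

Total count 28 over total exposure 6 hours.
Posterior: α' = 16 + 28 = 44, β' = 10 + 6 = 16.
Posterior mean = α'/β' = 44/16 = 11/4.

11/4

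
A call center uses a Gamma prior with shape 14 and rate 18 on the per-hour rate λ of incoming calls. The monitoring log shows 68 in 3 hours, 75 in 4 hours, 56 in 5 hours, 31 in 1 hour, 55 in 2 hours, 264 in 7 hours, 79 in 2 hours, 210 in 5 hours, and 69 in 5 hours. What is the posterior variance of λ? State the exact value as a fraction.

Total count: 68 + 75 + 56 + 31 + 55 + 264 + 79 + 210 + 69 = 907.
Total exposure: 3 + 4 + 5 + 1 + 2 + 7 + 2 + 5 + 5 = 34 hours.
By Gamma–Poisson conjugacy, the posterior is Gamma(α + Σx, β + Σt) = Gamma(14 + 907, 18 + 34) = Gamma(921, 52).
Posterior variance = α'/β'² = 921/2704.

921/2704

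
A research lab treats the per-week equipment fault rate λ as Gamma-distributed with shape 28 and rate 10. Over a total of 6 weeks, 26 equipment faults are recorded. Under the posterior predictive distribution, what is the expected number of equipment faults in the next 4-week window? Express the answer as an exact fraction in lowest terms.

27/2

Total count 26 over total exposure 6 weeks.
Conjugate update: add total count to the shape and total exposure to the rate, giving Gamma(54, 16).
Predictive mean over a 4-week window = T·E[λ|data] = 4·54/16 = 27/2.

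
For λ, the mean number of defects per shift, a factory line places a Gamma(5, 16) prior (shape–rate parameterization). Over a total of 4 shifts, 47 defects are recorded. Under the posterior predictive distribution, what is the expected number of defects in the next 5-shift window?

13

Total count 47 over total exposure 4 shifts.
Posterior: α' = 5 + 47 = 52, β' = 16 + 4 = 20.
Predictive mean over a 5-shift window = T·E[λ|data] = 5·52/20 = 13.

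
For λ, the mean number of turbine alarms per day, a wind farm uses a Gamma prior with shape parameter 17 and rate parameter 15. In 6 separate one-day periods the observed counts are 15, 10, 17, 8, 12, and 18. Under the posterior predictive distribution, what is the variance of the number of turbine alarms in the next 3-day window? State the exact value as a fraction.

Total count: 15 + 10 + 17 + 8 + 12 + 18 = 80.
Total exposure: 6 days.
By Gamma–Poisson conjugacy, the posterior is Gamma(α + Σx, β + Σt) = Gamma(17 + 80, 15 + 6) = Gamma(97, 21).
The posterior predictive for a window of length T is Negative Binomial with variance T·α'·(β'+T)/β'² = 3·97·24/441 = 776/49.

776/49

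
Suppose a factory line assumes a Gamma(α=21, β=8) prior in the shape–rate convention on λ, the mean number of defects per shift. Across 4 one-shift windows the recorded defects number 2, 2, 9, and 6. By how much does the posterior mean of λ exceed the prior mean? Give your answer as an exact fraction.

17/24

Total count: 2 + 2 + 9 + 6 = 19.
Total exposure: 4 shifts.
The Gamma prior is conjugate for the Poisson rate, so λ | data ~ Gamma(21+19, 8+4) = Gamma(40, 12).
Posterior mean = 40/12 = 10/3; prior mean = 21/8 = 21/8. Difference = 10/3 − 21/8 = 17/24.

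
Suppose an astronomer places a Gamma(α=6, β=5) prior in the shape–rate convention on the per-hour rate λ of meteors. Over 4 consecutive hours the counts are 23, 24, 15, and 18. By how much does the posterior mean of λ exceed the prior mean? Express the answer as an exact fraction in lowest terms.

Total count: 23 + 24 + 15 + 18 = 80.
Total exposure: 4 hours.
Gamma(α, β) with Poisson data over total exposure Σt gives posterior Gamma(α+Σx, β+Σt) = Gamma(86, 9).
Posterior mean = 86/9 = 86/9; prior mean = 6/5 = 6/5. Difference = 86/9 − 6/5 = 376/45.

376/45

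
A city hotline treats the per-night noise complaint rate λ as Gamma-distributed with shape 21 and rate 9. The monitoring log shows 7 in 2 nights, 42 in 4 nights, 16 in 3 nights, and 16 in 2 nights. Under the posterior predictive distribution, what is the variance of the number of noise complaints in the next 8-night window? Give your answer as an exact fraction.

1428/25

Total count: 7 + 42 + 16 + 16 = 81.
Total exposure: 2 + 4 + 3 + 2 = 11 nights.
Conjugate update: add total count to the shape and total exposure to the rate, giving Gamma(102, 20).
The posterior predictive for a window of length T is Negative Binomial with variance T·α'·(β'+T)/β'² = 8·102·28/400 = 1428/25.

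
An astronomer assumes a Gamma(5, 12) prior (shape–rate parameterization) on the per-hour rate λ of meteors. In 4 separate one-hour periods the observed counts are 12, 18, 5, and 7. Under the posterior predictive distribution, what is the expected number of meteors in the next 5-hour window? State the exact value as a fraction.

235/16

Total count: 12 + 18 + 5 + 7 = 42.
Total exposure: 4 hours.
By Gamma–Poisson conjugacy, the posterior is Gamma(α + Σx, β + Σt) = Gamma(5 + 42, 12 + 4) = Gamma(47, 16).
Predictive mean over a 5-hour window = T·E[λ|data] = 5·47/16 = 235/16.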